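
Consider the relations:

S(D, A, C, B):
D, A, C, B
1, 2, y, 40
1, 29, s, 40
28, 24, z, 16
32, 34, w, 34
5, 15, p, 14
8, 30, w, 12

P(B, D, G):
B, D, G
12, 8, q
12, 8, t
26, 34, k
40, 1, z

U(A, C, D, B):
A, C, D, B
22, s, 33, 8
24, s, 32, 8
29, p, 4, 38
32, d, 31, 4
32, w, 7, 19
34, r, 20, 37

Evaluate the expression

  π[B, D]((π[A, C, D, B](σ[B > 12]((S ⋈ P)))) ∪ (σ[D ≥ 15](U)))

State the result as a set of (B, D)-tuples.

{(37, 20), (4, 31), (40, 1), (8, 32), (8, 33)}

Natural join on D, B: {(1, 2, y, 40, z), (1, 29, s, 40, z), (8, 30, w, 12, q), (8, 30, w, 12, t)}
σ[B > 12]: keep tuples satisfying B > 12 → {(1, 2, y, 40, z), (1, 29, s, 40, z)}
Projecting to A, C, D, B: {(2, y, 1, 40), (29, s, 1, 40)}
σ[D ≥ 15]: keep tuples satisfying D ≥ 15 → {(22, s, 33, 8), (24, s, 32, 8), (32, d, 31, 4), (34, r, 20, 37)}
Set union of the two operands is {(2, y, 1, 40), (22, s, 33, 8), (24, s, 32, 8), (29, s, 1, 40), (32, d, 31, 4), (34, r, 20, 37)}.
Projecting to B, D (1 duplicate(s) eliminated): {(37, 20), (4, 31), (40, 1), (8, 32), (8, 33)}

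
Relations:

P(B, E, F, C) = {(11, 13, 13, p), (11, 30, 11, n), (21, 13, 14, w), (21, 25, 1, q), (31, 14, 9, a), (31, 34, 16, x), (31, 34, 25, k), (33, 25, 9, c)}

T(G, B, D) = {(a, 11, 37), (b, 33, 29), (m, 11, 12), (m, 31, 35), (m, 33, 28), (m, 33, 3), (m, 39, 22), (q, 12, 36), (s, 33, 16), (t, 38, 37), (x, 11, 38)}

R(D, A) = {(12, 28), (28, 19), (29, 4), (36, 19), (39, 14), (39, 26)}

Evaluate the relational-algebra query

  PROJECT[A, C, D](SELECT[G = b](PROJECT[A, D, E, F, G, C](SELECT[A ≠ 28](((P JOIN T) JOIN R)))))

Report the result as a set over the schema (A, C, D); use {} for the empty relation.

{(4, c, 29)}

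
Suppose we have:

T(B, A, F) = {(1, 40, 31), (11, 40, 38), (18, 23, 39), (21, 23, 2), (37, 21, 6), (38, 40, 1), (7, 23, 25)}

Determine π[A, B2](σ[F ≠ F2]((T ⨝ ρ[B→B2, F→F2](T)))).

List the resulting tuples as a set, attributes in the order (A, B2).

{(23, 18), (23, 21), (23, 7), (40, 1), (40, 11), (40, 38)}

ρ[B→B2, F→F2]: schema becomes (B2, A, F2); tuples unchanged.
T ⋈ ρ[B→B2, F→F2](T) (natural join on A): {(1, 40, 31, 1, 31), (1, 40, 31, 11, 38), (1, 40, 31, 38, 1), (11, 40, 38, 1, 31), (11, 40, 38, 11, 38), (11, 40, 38, 38, 1), (18, 23, 39, 18, 39), (18, 23, 39, 21, 2), (18, 23, 39, 7, 25), (21, 23, 2, 18, 39), (21, 23, 2, 21, 2), (21, 23, 2, 7, 25), (37, 21, 6, 37, 6), (38, 40, 1, 1, 31), (38, 40, 1, 11, 38), (38, 40, 1, 38, 1), (7, 23, 25, 18, 39), (7, 23, 25, 21, 2), (7, 23, 25, 7, 25)}
Apply σ_{F ≠ F2}; surviving tuples: {(1, 40, 31, 11, 38), (1, 40, 31, 38, 1), (11, 40, 38, 1, 31), (11, 40, 38, 38, 1), (18, 23, 39, 21, 2), (18, 23, 39, 7, 25), (21, 23, 2, 18, 39), (21, 23, 2, 7, 25), (38, 40, 1, 1, 31), (38, 40, 1, 11, 38), (7, 23, 25, 18, 39), (7, 23, 25, 21, 2)}
π_{A, B2} gives {(23, 18), (23, 21), (23, 7), (40, 1), (40, 11), (40, 38)} (6 duplicate(s) eliminated).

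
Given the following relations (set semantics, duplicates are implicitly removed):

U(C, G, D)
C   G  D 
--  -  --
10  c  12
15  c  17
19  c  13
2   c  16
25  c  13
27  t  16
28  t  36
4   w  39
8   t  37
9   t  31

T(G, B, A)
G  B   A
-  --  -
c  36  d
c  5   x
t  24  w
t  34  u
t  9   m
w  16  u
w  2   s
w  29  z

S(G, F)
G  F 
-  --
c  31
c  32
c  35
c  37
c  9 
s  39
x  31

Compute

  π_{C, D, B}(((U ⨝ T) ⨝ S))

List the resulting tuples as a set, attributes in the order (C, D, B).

Natural join on G: {(10, c, 12, 36, d), (10, c, 12, 5, x), (15, c, 17, 36, d), (15, c, 17, 5, x), (19, c, 13, 36, d), (19, c, 13, 5, x), (2, c, 16, 36, d), (2, c, 16, 5, x), (25, c, 13, 36, d), (25, c, 13, 5, x), (27, t, 16, 24, w), (27, t, 16, 34, u), (27, t, 16, 9, m), (28, t, 36, 24, w), (28, t, 36, 34, u), (28, t, 36, 9, m), (4, w, 39, 16, u), (4, w, 39, 2, s), (4, w, 39, 29, z), (8, t, 37, 24, w), (8, t, 37, 34, u), (8, t, 37, 9, m), (9, t, 31, 24, w), (9, t, 31, 34, u), (9, t, 31, 9, m)}
Natural join on G: {(10, c, 12, 36, d, 31), (10, c, 12, 36, d, 32), (10, c, 12, 36, d, 35), (10, c, 12, 36, d, 37), (10, c, 12, 36, d, 9), (10, c, 12, 5, x, 31), (10, c, 12, 5, x, 32), (10, c, 12, 5, x, 35), (10, c, 12, 5, x, 37), (10, c, 12, 5, x, 9), (15, c, 17, 36, d, 31), (15, c, 17, 36, d, 32), (15, c, 17, 36, d, 35), (15, c, 17, 36, d, 37), (15, c, 17, 36, d, 9), (15, c, 17, 5, x, 31), (15, c, 17, 5, x, 32), (15, c, 17, 5, x, 35), (15, c, 17, 5, x, 37), (15, c, 17, 5, x, 9), (19, c, 13, 36, d, 31), (19, c, 13, 36, d, 32), (19, c, 13, 36, d, 35), (19, c, 13, 36, d, 37), (19, c, 13, 36, d, 9), (19, c, 13, 5, x, 31), (19, c, 13, 5, x, 32), (19, c, 13, 5, x, 35), (19, c, 13, 5, x, 37), (19, c, 13, 5, x, 9), (2, c, 16, 36, d, 31), (2, c, 16, 36, d, 32), (2, c, 16, 36, d, 35), (2, c, 16, 36, d, 37), (2, c, 16, 36, d, 9), (2, c, 16, 5, x, 31), (2, c, 16, 5, x, 32), (2, c, 16, 5, x, 35), (2, c, 16, 5, x, 37), (2, c, 16, 5, x, 9), (25, c, 13, 36, d, 31), (25, c, 13, 36, d, 32), (25, c, 13, 36, d, 35), (25, c, 13, 36, d, 37), (25, c, 13, 36, d, 9), (25, c, 13, 5, x, 31), (25, c, 13, 5, x, 32), (25, c, 13, 5, x, 35), (25, c, 13, 5, x, 37), (25, c, 13, 5, x, 9)}
Projecting to C, D, B (40 duplicate(s) eliminated): {(10, 12, 36), (10, 12, 5), (15, 17, 36), (15, 17, 5), (19, 13, 36), (19, 13, 5), (2, 16, 36), (2, 16, 5), (25, 13, 36), (25, 13, 5)}

{(10, 12, 36), (10, 12, 5), (15, 17, 36), (15, 17, 5), (19, 13, 36), (19, 13, 5), (2, 16, 36), (2, 16, 5), (25, 13, 36), (25, 13, 5)}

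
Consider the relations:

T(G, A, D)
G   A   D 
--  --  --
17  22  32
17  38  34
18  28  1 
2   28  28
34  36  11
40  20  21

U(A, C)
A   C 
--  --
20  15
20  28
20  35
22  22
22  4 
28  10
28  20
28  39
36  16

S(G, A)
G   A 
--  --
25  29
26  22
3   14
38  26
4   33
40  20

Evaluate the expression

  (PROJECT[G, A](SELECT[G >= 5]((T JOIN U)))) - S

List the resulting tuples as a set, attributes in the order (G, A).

Natural join on A: {(17, 22, 32, 22), (17, 22, 32, 4), (18, 28, 1, 10), (18, 28, 1, 20), (18, 28, 1, 39), (2, 28, 28, 10), (2, 28, 28, 20), (2, 28, 28, 39), (34, 36, 11, 16), (40, 20, 21, 15), (40, 20, 21, 28), (40, 20, 21, 35)}
σ[G >= 5]: keep tuples satisfying G >= 5 → {(17, 22, 32, 22), (17, 22, 32, 4), (18, 28, 1, 10), (18, 28, 1, 20), (18, 28, 1, 39), (34, 36, 11, 16), (40, 20, 21, 15), (40, 20, 21, 28), (40, 20, 21, 35)}
Projecting to G, A (5 duplicate(s) eliminated): {(17, 22), (18, 28), (34, 36), (40, 20)}
Difference: {(17, 22), (18, 28), (34, 36), (40, 20)} with {(25, 29), (26, 22), (3, 14), (38, 26), (4, 33), (40, 20)} → {(17, 22), (18, 28), (34, 36)}

{(17, 22), (18, 28), (34, 36)}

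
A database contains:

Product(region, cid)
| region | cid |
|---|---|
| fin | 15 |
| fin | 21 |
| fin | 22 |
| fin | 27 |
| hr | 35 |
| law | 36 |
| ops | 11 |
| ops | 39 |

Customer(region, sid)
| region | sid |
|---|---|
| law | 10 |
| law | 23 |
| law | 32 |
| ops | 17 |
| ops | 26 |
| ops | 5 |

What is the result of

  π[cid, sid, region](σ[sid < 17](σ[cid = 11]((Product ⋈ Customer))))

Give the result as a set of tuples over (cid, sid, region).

Product ⋈ Customer (natural join on region): {(law, 36, 10), (law, 36, 23), (law, 36, 32), (ops, 11, 17), (ops, 11, 26), (ops, 11, 5), (ops, 39, 17), (ops, 39, 26), (ops, 39, 5)}
Selection cid = 11: {(ops, 11, 17), (ops, 11, 26), (ops, 11, 5)}
Selection sid < 17: {(ops, 11, 5)}
π[cid, sid, region]: project onto (cid, sid, region) → {(11, 5, ops)}

{(11, 5, ops)}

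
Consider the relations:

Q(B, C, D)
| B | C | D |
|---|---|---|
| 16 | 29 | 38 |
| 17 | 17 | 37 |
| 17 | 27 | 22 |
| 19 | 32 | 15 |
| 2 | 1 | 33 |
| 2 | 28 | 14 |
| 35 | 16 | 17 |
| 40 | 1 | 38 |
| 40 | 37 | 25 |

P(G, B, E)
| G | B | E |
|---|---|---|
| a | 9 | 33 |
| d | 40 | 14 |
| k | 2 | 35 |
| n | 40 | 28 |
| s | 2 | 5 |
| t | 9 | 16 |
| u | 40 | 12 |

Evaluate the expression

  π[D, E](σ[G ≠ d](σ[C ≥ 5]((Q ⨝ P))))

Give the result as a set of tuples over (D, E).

Joining Q and P on B yields {(2, 1, 33, k, 35), (2, 1, 33, s, 5), (2, 28, 14, k, 35), (2, 28, 14, s, 5), (40, 1, 38, d, 14), (40, 1, 38, n, 28), (40, 1, 38, u, 12), (40, 37, 25, d, 14), (40, 37, 25, n, 28), (40, 37, 25, u, 12)}.
Apply σ_{C ≥ 5}; surviving tuples: {(2, 28, 14, k, 35), (2, 28, 14, s, 5), (40, 37, 25, d, 14), (40, 37, 25, n, 28), (40, 37, 25, u, 12)}
Apply σ_{G ≠ d}; surviving tuples: {(2, 28, 14, k, 35), (2, 28, 14, s, 5), (40, 37, 25, n, 28), (40, 37, 25, u, 12)}
π_{D, E} gives {(14, 35), (14, 5), (25, 12), (25, 28)}.

{(14, 35), (14, 5), (25, 12), (25, 28)}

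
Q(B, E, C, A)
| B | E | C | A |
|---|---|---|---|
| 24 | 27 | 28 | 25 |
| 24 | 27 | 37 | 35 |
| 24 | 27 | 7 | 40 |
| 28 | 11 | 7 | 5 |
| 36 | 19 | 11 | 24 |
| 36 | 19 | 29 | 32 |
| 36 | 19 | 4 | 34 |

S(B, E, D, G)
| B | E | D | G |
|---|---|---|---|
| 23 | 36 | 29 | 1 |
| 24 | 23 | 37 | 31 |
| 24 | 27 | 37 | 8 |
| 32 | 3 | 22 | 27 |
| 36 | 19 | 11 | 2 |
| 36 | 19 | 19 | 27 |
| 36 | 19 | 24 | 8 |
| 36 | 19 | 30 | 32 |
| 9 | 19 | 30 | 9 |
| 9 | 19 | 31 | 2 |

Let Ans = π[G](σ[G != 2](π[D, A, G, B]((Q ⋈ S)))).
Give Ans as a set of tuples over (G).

Joining Q and S on B, E yields {(24, 27, 28, 25, 37, 8), (24, 27, 37, 35, 37, 8), (24, 27, 7, 40, 37, 8), (36, 19, 11, 24, 11, 2), (36, 19, 11, 24, 19, 27), (36, 19, 11, 24, 24, 8), (36, 19, 11, 24, 30, 32), (36, 19, 29, 32, 11, 2), (36, 19, 29, 32, 19, 27), (36, 19, 29, 32, 24, 8), (36, 19, 29, 32, 30, 32), (36, 19, 4, 34, 11, 2), (36, 19, 4, 34, 19, 27), (36, 19, 4, 34, 24, 8), (36, 19, 4, 34, 30, 32)}.
π[D, A, G, B]: project onto (D, A, G, B) → {(11, 24, 2, 36), (11, 32, 2, 36), (11, 34, 2, 36), (19, 24, 27, 36), (19, 32, 27, 36), (19, 34, 27, 36), (24, 24, 8, 36), (24, 32, 8, 36), (24, 34, 8, 36), (30, 24, 32, 36), (30, 32, 32, 36), (30, 34, 32, 36), (37, 25, 8, 24), (37, 35, 8, 24), (37, 40, 8, 24)}
Filtering on G != 2 leaves {(19, 24, 27, 36), (19, 32, 27, 36), (19, 34, 27, 36), (24, 24, 8, 36), (24, 32, 8, 36), (24, 34, 8, 36), (30, 24, 32, 36), (30, 32, 32, 36), (30, 34, 32, 36), (37, 25, 8, 24), (37, 35, 8, 24), (37, 40, 8, 24)}.
π[G]: project onto (G) (9 duplicate(s) eliminated) → {27, 32, 8}

{27, 32, 8}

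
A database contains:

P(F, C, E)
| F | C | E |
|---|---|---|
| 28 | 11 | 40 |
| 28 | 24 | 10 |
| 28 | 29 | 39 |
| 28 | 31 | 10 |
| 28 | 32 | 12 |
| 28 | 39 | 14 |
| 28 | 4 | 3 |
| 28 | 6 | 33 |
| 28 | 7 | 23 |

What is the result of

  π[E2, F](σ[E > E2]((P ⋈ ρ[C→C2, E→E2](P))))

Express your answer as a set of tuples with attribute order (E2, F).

{(10, 28), (12, 28), (14, 28), (23, 28), (3, 28), (33, 28), (39, 28)}

ρ[C→C2, E→E2]: schema becomes (F, C2, E2); tuples unchanged.
Joining P and ρ[C→C2, E→E2](P) on F yields {(28, 11, 40, 11, 40), (28, 11, 40, 24, 10), (28, 11, 40, 29, 39), (28, 11, 40, 31, 10), (28, 11, 40, 32, 12), (28, 11, 40, 39, 14), (28, 11, 40, 4, 3), (28, 11, 40, 6, 33), (28, 11, 40, 7, 23), (28, 24, 10, 11, 40), (28, 24, 10, 24, 10), (28, 24, 10, 29, 39), (28, 24, 10, 31, 10), (28, 24, 10, 32, 12), (28, 24, 10, 39, 14), (28, 24, 10, 4, 3), (28, 24, 10, 6, 33), (28, 24, 10, 7, 23), (28, 29, 39, 11, 40), (28, 29, 39, 24, 10), (28, 29, 39, 29, 39), (28, 29, 39, 31, 10), (28, 29, 39, 32, 12), (28, 29, 39, 39, 14), (28, 29, 39, 4, 3), (28, 29, 39, 6, 33), (28, 29, 39, 7, 23), (28, 31, 10, 11, 40), (28, 31, 10, 24, 10), (28, 31, 10, 29, 39), (28, 31, 10, 31, 10), (28, 31, 10, 32, 12), (28, 31, 10, 39, 14), (28, 31, 10, 4, 3), (28, 31, 10, 6, 33), (28, 31, 10, 7, 23), (28, 32, 12, 11, 40), (28, 32, 12, 24, 10), (28, 32, 12, 29, 39), (28, 32, 12, 31, 10), (28, 32, 12, 32, 12), (28, 32, 12, 39, 14), (28, 32, 12, 4, 3), (28, 32, 12, 6, 33), (28, 32, 12, 7, 23), (28, 39, 14, 11, 40), (28, 39, 14, 24, 10), (28, 39, 14, 29, 39), (28, 39, 14, 31, 10), (28, 39, 14, 32, 12), (28, 39, 14, 39, 14), (28, 39, 14, 4, 3), (28, 39, 14, 6, 33), (28, 39, 14, 7, 23), (28, 4, 3, 11, 40), (28, 4, 3, 24, 10), (28, 4, 3, 29, 39), (28, 4, 3, 31, 10), (28, 4, 3, 32, 12), (28, 4, 3, 39, 14), (28, 4, 3, 4, 3), (28, 4, 3, 6, 33), (28, 4, 3, 7, 23), (28, 6, 33, 11, 40), (28, 6, 33, 24, 10), (28, 6, 33, 29, 39), (28, 6, 33, 31, 10), (28, 6, 33, 32, 12), (28, 6, 33, 39, 14), (28, 6, 33, 4, 3), (28, 6, 33, 6, 33), (28, 6, 33, 7, 23), (28, 7, 23, 11, 40), (28, 7, 23, 24, 10), (28, 7, 23, 29, 39), (28, 7, 23, 31, 10), (28, 7, 23, 32, 12), (28, 7, 23, 39, 14), (28, 7, 23, 4, 3), (28, 7, 23, 6, 33), (28, 7, 23, 7, 23)}.
Selection E > E2: {(28, 11, 40, 24, 10), (28, 11, 40, 29, 39), (28, 11, 40, 31, 10), (28, 11, 40, 32, 12), (28, 11, 40, 39, 14), (28, 11, 40, 4, 3), (28, 11, 40, 6, 33), (28, 11, 40, 7, 23), (28, 24, 10, 4, 3), (28, 29, 39, 24, 10), (28, 29, 39, 31, 10), (28, 29, 39, 32, 12), (28, 29, 39, 39, 14), (28, 29, 39, 4, 3), (28, 29, 39, 6, 33), (28, 29, 39, 7, 23), (28, 31, 10, 4, 3), (28, 32, 12, 24, 10), (28, 32, 12, 31, 10), (28, 32, 12, 4, 3), (28, 39, 14, 24, 10), (28, 39, 14, 31, 10), (28, 39, 14, 32, 12), (28, 39, 14, 4, 3), (28, 6, 33, 24, 10), (28, 6, 33, 31, 10), (28, 6, 33, 32, 12), (28, 6, 33, 39, 14), (28, 6, 33, 4, 3), (28, 6, 33, 7, 23), (28, 7, 23, 24, 10), (28, 7, 23, 31, 10), (28, 7, 23, 32, 12), (28, 7, 23, 39, 14), (28, 7, 23, 4, 3)}
Projecting to E2, F (28 duplicate(s) eliminated): {(10, 28), (12, 28), (14, 28), (23, 28), (3, 28), (33, 28), (39, 28)}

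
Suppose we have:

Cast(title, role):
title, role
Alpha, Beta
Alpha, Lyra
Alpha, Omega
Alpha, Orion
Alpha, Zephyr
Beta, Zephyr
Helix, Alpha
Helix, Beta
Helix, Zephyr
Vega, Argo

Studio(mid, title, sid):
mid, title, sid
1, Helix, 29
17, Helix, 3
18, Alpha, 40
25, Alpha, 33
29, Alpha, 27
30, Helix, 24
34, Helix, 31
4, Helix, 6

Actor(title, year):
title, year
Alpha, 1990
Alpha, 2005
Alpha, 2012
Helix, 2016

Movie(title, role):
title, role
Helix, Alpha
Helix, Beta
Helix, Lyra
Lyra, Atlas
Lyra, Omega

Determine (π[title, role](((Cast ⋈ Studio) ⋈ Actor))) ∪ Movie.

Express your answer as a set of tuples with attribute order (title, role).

{(Alpha, Beta), (Alpha, Lyra), (Alpha, Omega), (Alpha, Orion), (Alpha, Zephyr), (Helix, Alpha), (Helix, Beta), (Helix, Lyra), (Helix, Zephyr), (Lyra, Atlas), (Lyra, Omega)}

Cast ⋈ Studio (natural join on title): {(Alpha, Beta, 18, 40), (Alpha, Beta, 25, 33), (Alpha, Beta, 29, 27), (Alpha, Lyra, 18, 40), (Alpha, Lyra, 25, 33), (Alpha, Lyra, 29, 27), (Alpha, Omega, 18, 40), (Alpha, Omega, 25, 33), (Alpha, Omega, 29, 27), (Alpha, Orion, 18, 40), (Alpha, Orion, 25, 33), (Alpha, Orion, 29, 27), (Alpha, Zephyr, 18, 40), (Alpha, Zephyr, 25, 33), (Alpha, Zephyr, 29, 27), (Helix, Alpha, 1, 29), (Helix, Alpha, 17, 3), (Helix, Alpha, 30, 24), (Helix, Alpha, 34, 31), (Helix, Alpha, 4, 6), (Helix, Beta, 1, 29), (Helix, Beta, 17, 3), (Helix, Beta, 30, 24), (Helix, Beta, 34, 31), (Helix, Beta, 4, 6), (Helix, Zephyr, 1, 29), (Helix, Zephyr, 17, 3), (Helix, Zephyr, 30, 24), (Helix, Zephyr, 34, 31), (Helix, Zephyr, 4, 6)}
(Cast ⋈ Studio) ⋈ Actor (natural join on title): {(Alpha, Beta, 18, 40, 1990), (Alpha, Beta, 18, 40, 2005), (Alpha, Beta, 18, 40, 2012), (Alpha, Beta, 25, 33, 1990), (Alpha, Beta, 25, 33, 2005), (Alpha, Beta, 25, 33, 2012), (Alpha, Beta, 29, 27, 1990), (Alpha, Beta, 29, 27, 2005), (Alpha, Beta, 29, 27, 2012), (Alpha, Lyra, 18, 40, 1990), (Alpha, Lyra, 18, 40, 2005), (Alpha, Lyra, 18, 40, 2012), (Alpha, Lyra, 25, 33, 1990), (Alpha, Lyra, 25, 33, 2005), (Alpha, Lyra, 25, 33, 2012), (Alpha, Lyra, 29, 27, 1990), (Alpha, Lyra, 29, 27, 2005), (Alpha, Lyra, 29, 27, 2012), (Alpha, Omega, 18, 40, 1990), (Alpha, Omega, 18, 40, 2005), (Alpha, Omega, 18, 40, 2012), (Alpha, Omega, 25, 33, 1990), (Alpha, Omega, 25, 33, 2005), (Alpha, Omega, 25, 33, 2012), (Alpha, Omega, 29, 27, 1990), (Alpha, Omega, 29, 27, 2005), (Alpha, Omega, 29, 27, 2012), (Alpha, Orion, 18, 40, 1990), (Alpha, Orion, 18, 40, 2005), (Alpha, Orion, 18, 40, 2012), (Alpha, Orion, 25, 33, 1990), (Alpha, Orion, 25, 33, 2005), (Alpha, Orion, 25, 33, 2012), (Alpha, Orion, 29, 27, 1990), (Alpha, Orion, 29, 27, 2005), (Alpha, Orion, 29, 27, 2012), (Alpha, Zephyr, 18, 40, 1990), (Alpha, Zephyr, 18, 40, 2005), (Alpha, Zephyr, 18, 40, 2012), (Alpha, Zephyr, 25, 33, 1990), (Alpha, Zephyr, 25, 33, 2005), (Alpha, Zephyr, 25, 33, 2012), (Alpha, Zephyr, 29, 27, 1990), (Alpha, Zephyr, 29, 27, 2005), (Alpha, Zephyr, 29, 27, 2012), (Helix, Alpha, 1, 29, 2016), (Helix, Alpha, 17, 3, 2016), (Helix, Alpha, 30, 24, 2016), (Helix, Alpha, 34, 31, 2016), (Helix, Alpha, 4, 6, 2016), (Helix, Beta, 1, 29, 2016), (Helix, Beta, 17, 3, 2016), (Helix, Beta, 30, 24, 2016), (Helix, Beta, 34, 31, 2016), (Helix, Beta, 4, 6, 2016), (Helix, Zephyr, 1, 29, 2016), (Helix, Zephyr, 17, 3, 2016), (Helix, Zephyr, 30, 24, 2016), (Helix, Zephyr, 34, 31, 2016), (Helix, Zephyr, 4, 6, 2016)}
Keep only column(s) title, role (52 duplicate(s) eliminated): {(Alpha, Beta), (Alpha, Lyra), (Alpha, Omega), (Alpha, Orion), (Alpha, Zephyr), (Helix, Alpha), (Helix, Beta), (Helix, Zephyr)}
Union: {(Alpha, Beta), (Alpha, Lyra), (Alpha, Omega), (Alpha, Orion), (Alpha, Zephyr), (Helix, Alpha), (Helix, Beta), (Helix, Zephyr)} with {(Helix, Alpha), (Helix, Beta), (Helix, Lyra), (Lyra, Atlas), (Lyra, Omega)} → {(Alpha, Beta), (Alpha, Lyra), (Alpha, Omega), (Alpha, Orion), (Alpha, Zephyr), (Helix, Alpha), (Helix, Beta), (Helix, Lyra), (Helix, Zephyr), (Lyra, Atlas), (Lyra, Omega)}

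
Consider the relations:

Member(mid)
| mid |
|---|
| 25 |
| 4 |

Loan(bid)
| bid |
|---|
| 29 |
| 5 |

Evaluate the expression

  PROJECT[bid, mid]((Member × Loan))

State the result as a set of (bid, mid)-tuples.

Member × Loan: Cartesian product, 2·2 = 4 tuples over (mid, bid).
Keep only column(s) bid, mid: {(29, 25), (29, 4), (5, 25), (5, 4)}

{(29, 25), (29, 4), (5, 25), (5, 4)}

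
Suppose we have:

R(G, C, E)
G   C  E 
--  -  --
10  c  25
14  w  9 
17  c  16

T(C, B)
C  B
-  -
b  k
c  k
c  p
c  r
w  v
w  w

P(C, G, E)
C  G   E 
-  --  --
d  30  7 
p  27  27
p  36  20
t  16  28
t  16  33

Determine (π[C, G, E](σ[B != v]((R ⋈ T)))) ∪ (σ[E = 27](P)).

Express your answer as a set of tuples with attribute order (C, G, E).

{(c, 10, 25), (c, 17, 16), (p, 27, 27), (w, 14, 9)}

Natural join on C: {(10, c, 25, k), (10, c, 25, p), (10, c, 25, r), (14, w, 9, v), (14, w, 9, w), (17, c, 16, k), (17, c, 16, p), (17, c, 16, r)}
Selection B != v: {(10, c, 25, k), (10, c, 25, p), (10, c, 25, r), (14, w, 9, w), (17, c, 16, k), (17, c, 16, p), (17, c, 16, r)}
π[C, G, E]: project onto (C, G, E) (4 duplicate(s) eliminated) → {(c, 10, 25), (c, 17, 16), (w, 14, 9)}
Selection E = 27: {(p, 27, 27)}
Union: {(c, 10, 25), (c, 17, 16), (w, 14, 9)} with {(p, 27, 27)} → {(c, 10, 25), (c, 17, 16), (p, 27, 27), (w, 14, 9)}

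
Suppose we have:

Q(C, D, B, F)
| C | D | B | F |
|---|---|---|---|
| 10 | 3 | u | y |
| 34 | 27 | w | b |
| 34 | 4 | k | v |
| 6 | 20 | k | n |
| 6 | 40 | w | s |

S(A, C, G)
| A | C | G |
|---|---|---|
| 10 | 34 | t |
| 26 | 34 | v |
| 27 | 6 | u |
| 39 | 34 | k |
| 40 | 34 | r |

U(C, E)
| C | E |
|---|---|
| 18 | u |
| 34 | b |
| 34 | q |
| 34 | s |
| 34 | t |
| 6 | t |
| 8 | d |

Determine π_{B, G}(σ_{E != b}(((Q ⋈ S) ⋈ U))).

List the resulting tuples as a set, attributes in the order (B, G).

{(k, k), (k, r), (k, t), (k, u), (k, v), (w, k), (w, r), (w, t), (w, u), (w, v)}

Joining Q and S on C yields {(34, 27, w, b, 10, t), (34, 27, w, b, 26, v), (34, 27, w, b, 39, k), (34, 27, w, b, 40, r), (34, 4, k, v, 10, t), (34, 4, k, v, 26, v), (34, 4, k, v, 39, k), (34, 4, k, v, 40, r), (6, 20, k, n, 27, u), (6, 40, w, s, 27, u)}.
Joining (Q ⋈ S) and U on C yields {(34, 27, w, b, 10, t, b), (34, 27, w, b, 10, t, q), (34, 27, w, b, 10, t, s), (34, 27, w, b, 10, t, t), (34, 27, w, b, 26, v, b), (34, 27, w, b, 26, v, q), (34, 27, w, b, 26, v, s), (34, 27, w, b, 26, v, t), (34, 27, w, b, 39, k, b), (34, 27, w, b, 39, k, q), (34, 27, w, b, 39, k, s), (34, 27, w, b, 39, k, t), (34, 27, w, b, 40, r, b), (34, 27, w, b, 40, r, q), (34, 27, w, b, 40, r, s), (34, 27, w, b, 40, r, t), (34, 4, k, v, 10, t, b), (34, 4, k, v, 10, t, q), (34, 4, k, v, 10, t, s), (34, 4, k, v, 10, t, t), (34, 4, k, v, 26, v, b), (34, 4, k, v, 26, v, q), (34, 4, k, v, 26, v, s), (34, 4, k, v, 26, v, t), (34, 4, k, v, 39, k, b), (34, 4, k, v, 39, k, q), (34, 4, k, v, 39, k, s), (34, 4, k, v, 39, k, t), (34, 4, k, v, 40, r, b), (34, 4, k, v, 40, r, q), (34, 4, k, v, 40, r, s), (34, 4, k, v, 40, r, t), (6, 20, k, n, 27, u, t), (6, 40, w, s, 27, u, t)}.
Selection E != b: {(34, 27, w, b, 10, t, q), (34, 27, w, b, 10, t, s), (34, 27, w, b, 10, t, t), (34, 27, w, b, 26, v, q), (34, 27, w, b, 26, v, s), (34, 27, w, b, 26, v, t), (34, 27, w, b, 39, k, q), (34, 27, w, b, 39, k, s), (34, 27, w, b, 39, k, t), (34, 27, w, b, 40, r, q), (34, 27, w, b, 40, r, s), (34, 27, w, b, 40, r, t), (34, 4, k, v, 10, t, q), (34, 4, k, v, 10, t, s), (34, 4, k, v, 10, t, t), (34, 4, k, v, 26, v, q), (34, 4, k, v, 26, v, s), (34, 4, k, v, 26, v, t), (34, 4, k, v, 39, k, q), (34, 4, k, v, 39, k, s), (34, 4, k, v, 39, k, t), (34, 4, k, v, 40, r, q), (34, 4, k, v, 40, r, s), (34, 4, k, v, 40, r, t), (6, 20, k, n, 27, u, t), (6, 40, w, s, 27, u, t)}
Keep only column(s) B, G (16 duplicate(s) eliminated): {(k, k), (k, r), (k, t), (k, u), (k, v), (w, k), (w, r), (w, t), (w, u), (w, v)}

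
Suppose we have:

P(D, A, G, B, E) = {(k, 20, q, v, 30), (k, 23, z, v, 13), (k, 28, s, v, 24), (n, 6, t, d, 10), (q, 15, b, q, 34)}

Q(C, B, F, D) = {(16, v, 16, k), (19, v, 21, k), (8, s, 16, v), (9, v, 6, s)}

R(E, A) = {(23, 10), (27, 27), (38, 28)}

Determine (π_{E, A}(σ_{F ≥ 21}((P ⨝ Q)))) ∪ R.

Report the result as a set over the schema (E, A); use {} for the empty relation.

Natural join on D, B: {(k, 20, q, v, 30, 16, 16), (k, 20, q, v, 30, 19, 21), (k, 23, z, v, 13, 16, 16), (k, 23, z, v, 13, 19, 21), (k, 28, s, v, 24, 16, 16), (k, 28, s, v, 24, 19, 21)}
Selection F ≥ 21: {(k, 20, q, v, 30, 19, 21), (k, 23, z, v, 13, 19, 21), (k, 28, s, v, 24, 19, 21)}
Projecting to E, A: {(13, 23), (24, 28), (30, 20)}
Set union of the two operands is {(13, 23), (23, 10), (24, 28), (27, 27), (30, 20), (38, 28)}.

{(13, 23), (23, 10), (24, 28), (27, 27), (30, 20), (38, 28)}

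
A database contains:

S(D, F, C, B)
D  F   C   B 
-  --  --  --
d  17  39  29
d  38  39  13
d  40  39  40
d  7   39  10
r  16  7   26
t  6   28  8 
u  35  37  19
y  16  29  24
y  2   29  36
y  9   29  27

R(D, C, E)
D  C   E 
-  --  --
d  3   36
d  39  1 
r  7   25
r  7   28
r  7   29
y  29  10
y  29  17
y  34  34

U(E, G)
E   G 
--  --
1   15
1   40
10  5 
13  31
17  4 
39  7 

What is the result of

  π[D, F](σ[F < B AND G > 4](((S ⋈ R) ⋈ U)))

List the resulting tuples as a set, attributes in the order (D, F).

S ⋈ R (natural join on D, C): {(d, 17, 39, 29, 1), (d, 38, 39, 13, 1), (d, 40, 39, 40, 1), (d, 7, 39, 10, 1), (r, 16, 7, 26, 25), (r, 16, 7, 26, 28), (r, 16, 7, 26, 29), (y, 16, 29, 24, 10), (y, 16, 29, 24, 17), (y, 2, 29, 36, 10), (y, 2, 29, 36, 17), (y, 9, 29, 27, 10), (y, 9, 29, 27, 17)}
(S ⋈ R) ⋈ U (natural join on E): {(d, 17, 39, 29, 1, 15), (d, 17, 39, 29, 1, 40), (d, 38, 39, 13, 1, 15), (d, 38, 39, 13, 1, 40), (d, 40, 39, 40, 1, 15), (d, 40, 39, 40, 1, 40), (d, 7, 39, 10, 1, 15), (d, 7, 39, 10, 1, 40), (y, 16, 29, 24, 10, 5), (y, 16, 29, 24, 17, 4), (y, 2, 29, 36, 10, 5), (y, 2, 29, 36, 17, 4), (y, 9, 29, 27, 10, 5), (y, 9, 29, 27, 17, 4)}
σ[F < B AND G > 4]: keep tuples satisfying F < B AND G > 4 → {(d, 17, 39, 29, 1, 15), (d, 17, 39, 29, 1, 40), (d, 7, 39, 10, 1, 15), (d, 7, 39, 10, 1, 40), (y, 16, 29, 24, 10, 5), (y, 2, 29, 36, 10, 5), (y, 9, 29, 27, 10, 5)}
Projecting to D, F (2 duplicate(s) eliminated): {(d, 17), (d, 7), (y, 16), (y, 2), (y, 9)}

{(d, 17), (d, 7), (y, 16), (y, 2), (y, 9)}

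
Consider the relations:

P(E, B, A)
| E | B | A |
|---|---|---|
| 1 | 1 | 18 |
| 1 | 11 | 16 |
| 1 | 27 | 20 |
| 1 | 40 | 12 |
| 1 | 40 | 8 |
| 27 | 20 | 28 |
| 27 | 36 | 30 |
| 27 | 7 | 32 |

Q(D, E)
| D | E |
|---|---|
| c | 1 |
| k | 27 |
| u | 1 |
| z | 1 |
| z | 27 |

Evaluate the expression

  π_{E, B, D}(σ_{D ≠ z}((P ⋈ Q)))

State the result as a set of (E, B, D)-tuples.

{(1, 1, c), (1, 1, u), (1, 11, c), (1, 11, u), (1, 27, c), (1, 27, u), (1, 40, c), (1, 40, u), (27, 20, k), (27, 36, k), (27, 7, k)}

Joining P and Q on E yields {(1, 1, 18, c), (1, 1, 18, u), (1, 1, 18, z), (1, 11, 16, c), (1, 11, 16, u), (1, 11, 16, z), (1, 27, 20, c), (1, 27, 20, u), (1, 27, 20, z), (1, 40, 12, c), (1, 40, 12, u), (1, 40, 12, z), (1, 40, 8, c), (1, 40, 8, u), (1, 40, 8, z), (27, 20, 28, k), (27, 20, 28, z), (27, 36, 30, k), (27, 36, 30, z), (27, 7, 32, k), (27, 7, 32, z)}.
σ[D ≠ z]: keep tuples satisfying D ≠ z → {(1, 1, 18, c), (1, 1, 18, u), (1, 11, 16, c), (1, 11, 16, u), (1, 27, 20, c), (1, 27, 20, u), (1, 40, 12, c), (1, 40, 12, u), (1, 40, 8, c), (1, 40, 8, u), (27, 20, 28, k), (27, 36, 30, k), (27, 7, 32, k)}
π_{E, B, D} gives {(1, 1, c), (1, 1, u), (1, 11, c), (1, 11, u), (1, 27, c), (1, 27, u), (1, 40, c), (1, 40, u), (27, 20, k), (27, 36, k), (27, 7, k)} (2 duplicate(s) eliminated).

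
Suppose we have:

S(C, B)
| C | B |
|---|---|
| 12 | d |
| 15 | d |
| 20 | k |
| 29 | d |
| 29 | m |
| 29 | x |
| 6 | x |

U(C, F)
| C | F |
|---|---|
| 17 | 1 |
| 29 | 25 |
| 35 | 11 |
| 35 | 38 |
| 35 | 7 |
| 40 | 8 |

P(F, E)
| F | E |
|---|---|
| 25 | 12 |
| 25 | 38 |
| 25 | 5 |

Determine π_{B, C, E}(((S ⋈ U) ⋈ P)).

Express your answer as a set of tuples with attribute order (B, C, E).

Joining S and U on C yields {(29, d, 25), (29, m, 25), (29, x, 25)}.
Joining (S ⋈ U) and P on F yields {(29, d, 25, 12), (29, d, 25, 38), (29, d, 25, 5), (29, m, 25, 12), (29, m, 25, 38), (29, m, 25, 5), (29, x, 25, 12), (29, x, 25, 38), (29, x, 25, 5)}.
π_{B, C, E} gives {(d, 29, 12), (d, 29, 38), (d, 29, 5), (m, 29, 12), (m, 29, 38), (m, 29, 5), (x, 29, 12), (x, 29, 38), (x, 29, 5)}.

{(d, 29, 12), (d, 29, 38), (d, 29, 5), (m, 29, 12), (m, 29, 38), (m, 29, 5), (x, 29, 12), (x, 29, 38), (x, 29, 5)}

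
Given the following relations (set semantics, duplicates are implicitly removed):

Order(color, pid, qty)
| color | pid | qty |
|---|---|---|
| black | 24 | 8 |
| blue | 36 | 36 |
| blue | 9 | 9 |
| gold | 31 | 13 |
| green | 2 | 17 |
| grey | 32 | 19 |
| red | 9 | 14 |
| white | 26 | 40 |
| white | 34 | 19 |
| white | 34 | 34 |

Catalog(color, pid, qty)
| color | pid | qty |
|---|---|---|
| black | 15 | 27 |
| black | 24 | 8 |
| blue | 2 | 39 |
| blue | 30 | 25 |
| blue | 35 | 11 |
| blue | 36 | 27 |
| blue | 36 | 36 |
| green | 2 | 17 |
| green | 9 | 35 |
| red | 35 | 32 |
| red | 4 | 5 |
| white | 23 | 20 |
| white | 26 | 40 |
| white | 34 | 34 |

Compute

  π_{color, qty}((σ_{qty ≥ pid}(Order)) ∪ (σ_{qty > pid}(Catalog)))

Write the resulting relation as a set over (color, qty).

{(black, 27), (blue, 36), (blue, 39), (blue, 9), (green, 17), (green, 35), (red, 14), (red, 5), (white, 34), (white, 40)}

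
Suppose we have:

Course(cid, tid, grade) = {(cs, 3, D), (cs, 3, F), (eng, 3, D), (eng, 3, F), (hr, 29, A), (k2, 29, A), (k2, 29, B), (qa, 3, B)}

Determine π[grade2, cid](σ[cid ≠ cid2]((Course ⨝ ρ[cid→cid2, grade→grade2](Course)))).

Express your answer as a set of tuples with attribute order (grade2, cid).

ρ[cid→cid2, grade→grade2]: schema becomes (cid2, tid, grade2); tuples unchanged.
Natural join on tid: {(cs, 3, D, cs, D), (cs, 3, D, cs, F), (cs, 3, D, eng, D), (cs, 3, D, eng, F), (cs, 3, D, qa, B), (cs, 3, F, cs, D), (cs, 3, F, cs, F), (cs, 3, F, eng, D), (cs, 3, F, eng, F), (cs, 3, F, qa, B), (eng, 3, D, cs, D), (eng, 3, D, cs, F), (eng, 3, D, eng, D), (eng, 3, D, eng, F), (eng, 3, D, qa, B), (eng, 3, F, cs, D), (eng, 3, F, cs, F), (eng, 3, F, eng, D), (eng, 3, F, eng, F), (eng, 3, F, qa, B), (hr, 29, A, hr, A), (hr, 29, A, k2, A), (hr, 29, A, k2, B), (k2, 29, A, hr, A), (k2, 29, A, k2, A), (k2, 29, A, k2, B), (k2, 29, B, hr, A), (k2, 29, B, k2, A), (k2, 29, B, k2, B), (qa, 3, B, cs, D), (qa, 3, B, cs, F), (qa, 3, B, eng, D), (qa, 3, B, eng, F), (qa, 3, B, qa, B)}
σ[cid ≠ cid2]: keep tuples satisfying cid ≠ cid2 → {(cs, 3, D, eng, D), (cs, 3, D, eng, F), (cs, 3, D, qa, B), (cs, 3, F, eng, D), (cs, 3, F, eng, F), (cs, 3, F, qa, B), (eng, 3, D, cs, D), (eng, 3, D, cs, F), (eng, 3, D, qa, B), (eng, 3, F, cs, D), (eng, 3, F, cs, F), (eng, 3, F, qa, B), (hr, 29, A, k2, A), (hr, 29, A, k2, B), (k2, 29, A, hr, A), (k2, 29, B, hr, A), (qa, 3, B, cs, D), (qa, 3, B, cs, F), (qa, 3, B, eng, D), (qa, 3, B, eng, F)}
π[grade2, cid]: project onto (grade2, cid) (9 duplicate(s) eliminated) → {(A, hr), (A, k2), (B, cs), (B, eng), (B, hr), (D, cs), (D, eng), (D, qa), (F, cs), (F, eng), (F, qa)}

{(A, hr), (A, k2), (B, cs), (B, eng), (B, hr), (D, cs), (D, eng), (D, qa), (F, cs), (F, eng), (F, qa)}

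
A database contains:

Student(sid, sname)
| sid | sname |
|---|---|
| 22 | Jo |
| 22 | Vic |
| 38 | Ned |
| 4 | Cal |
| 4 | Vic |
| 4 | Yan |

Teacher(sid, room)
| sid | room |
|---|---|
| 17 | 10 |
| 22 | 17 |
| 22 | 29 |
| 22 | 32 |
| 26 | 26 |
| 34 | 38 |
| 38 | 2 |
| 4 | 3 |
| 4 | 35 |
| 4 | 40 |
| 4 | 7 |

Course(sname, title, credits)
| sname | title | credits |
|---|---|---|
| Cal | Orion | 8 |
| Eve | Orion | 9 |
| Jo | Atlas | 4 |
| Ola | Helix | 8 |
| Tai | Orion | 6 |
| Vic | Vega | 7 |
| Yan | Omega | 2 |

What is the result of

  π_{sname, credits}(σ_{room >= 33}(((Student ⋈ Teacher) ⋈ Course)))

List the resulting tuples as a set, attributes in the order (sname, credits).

Joining Student and Teacher on sid yields {(22, Jo, 17), (22, Jo, 29), (22, Jo, 32), (22, Vic, 17), (22, Vic, 29), (22, Vic, 32), (38, Ned, 2), (4, Cal, 3), (4, Cal, 35), (4, Cal, 40), (4, Cal, 7), (4, Vic, 3), (4, Vic, 35), (4, Vic, 40), (4, Vic, 7), (4, Yan, 3), (4, Yan, 35), (4, Yan, 40), (4, Yan, 7)}.
Joining (Student ⋈ Teacher) and Course on sname yields {(22, Jo, 17, Atlas, 4), (22, Jo, 29, Atlas, 4), (22, Jo, 32, Atlas, 4), (22, Vic, 17, Vega, 7), (22, Vic, 29, Vega, 7), (22, Vic, 32, Vega, 7), (4, Cal, 3, Orion, 8), (4, Cal, 35, Orion, 8), (4, Cal, 40, Orion, 8), (4, Cal, 7, Orion, 8), (4, Vic, 3, Vega, 7), (4, Vic, 35, Vega, 7), (4, Vic, 40, Vega, 7), (4, Vic, 7, Vega, 7), (4, Yan, 3, Omega, 2), (4, Yan, 35, Omega, 2), (4, Yan, 40, Omega, 2), (4, Yan, 7, Omega, 2)}.
Selection room >= 33: {(4, Cal, 35, Orion, 8), (4, Cal, 40, Orion, 8), (4, Vic, 35, Vega, 7), (4, Vic, 40, Vega, 7), (4, Yan, 35, Omega, 2), (4, Yan, 40, Omega, 2)}
π_{sname, credits} gives {(Cal, 8), (Vic, 7), (Yan, 2)} (3 duplicate(s) eliminated).

{(Cal, 8), (Vic, 7), (Yan, 2)}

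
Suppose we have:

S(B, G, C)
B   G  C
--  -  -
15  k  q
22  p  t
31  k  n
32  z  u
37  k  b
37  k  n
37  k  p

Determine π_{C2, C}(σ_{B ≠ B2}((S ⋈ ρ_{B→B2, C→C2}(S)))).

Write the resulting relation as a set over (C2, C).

ρ[B→B2, C→C2]: schema becomes (B2, G, C2); tuples unchanged.
S ⋈ ρ_{B→B2, C→C2}(S) (natural join on G): {(15, k, q, 15, q), (15, k, q, 31, n), (15, k, q, 37, b), (15, k, q, 37, n), (15, k, q, 37, p), (22, p, t, 22, t), (31, k, n, 15, q), (31, k, n, 31, n), (31, k, n, 37, b), (31, k, n, 37, n), (31, k, n, 37, p), (32, z, u, 32, u), (37, k, b, 15, q), (37, k, b, 31, n), (37, k, b, 37, b), (37, k, b, 37, n), (37, k, b, 37, p), (37, k, n, 15, q), (37, k, n, 31, n), (37, k, n, 37, b), (37, k, n, 37, n), (37, k, n, 37, p), (37, k, p, 15, q), (37, k, p, 31, n), (37, k, p, 37, b), (37, k, p, 37, n), (37, k, p, 37, p)}
Apply σ_{B ≠ B2}; surviving tuples: {(15, k, q, 31, n), (15, k, q, 37, b), (15, k, q, 37, n), (15, k, q, 37, p), (31, k, n, 15, q), (31, k, n, 37, b), (31, k, n, 37, n), (31, k, n, 37, p), (37, k, b, 15, q), (37, k, b, 31, n), (37, k, n, 15, q), (37, k, n, 31, n), (37, k, p, 15, q), (37, k, p, 31, n)}
π_{C2, C} gives {(b, n), (b, q), (n, b), (n, n), (n, p), (n, q), (p, n), (p, q), (q, b), (q, n), (q, p)} (3 duplicate(s) eliminated).

{(b, n), (b, q), (n, b), (n, n), (n, p), (n, q), (p, n), (p, q), (q, b), (q, n), (q, p)}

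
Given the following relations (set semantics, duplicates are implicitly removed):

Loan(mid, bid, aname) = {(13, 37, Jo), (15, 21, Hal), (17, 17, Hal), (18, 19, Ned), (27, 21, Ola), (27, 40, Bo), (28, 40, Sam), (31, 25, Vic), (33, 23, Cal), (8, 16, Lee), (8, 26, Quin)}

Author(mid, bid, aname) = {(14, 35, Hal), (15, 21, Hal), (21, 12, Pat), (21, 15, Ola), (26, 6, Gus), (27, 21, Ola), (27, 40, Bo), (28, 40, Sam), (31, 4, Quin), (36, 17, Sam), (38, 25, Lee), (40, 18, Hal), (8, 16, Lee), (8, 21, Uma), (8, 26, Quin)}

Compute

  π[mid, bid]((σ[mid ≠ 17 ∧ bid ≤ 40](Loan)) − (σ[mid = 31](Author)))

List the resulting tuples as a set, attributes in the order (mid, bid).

{(13, 37), (15, 21), (18, 19), (27, 21), (27, 40), (28, 40), (31, 25), (33, 23), (8, 16), (8, 26)}

Selection mid ≠ 17 ∧ bid ≤ 40: {(13, 37, Jo), (15, 21, Hal), (18, 19, Ned), (27, 21, Ola), (27, 40, Bo), (28, 40, Sam), (31, 25, Vic), (33, 23, Cal), (8, 16, Lee), (8, 26, Quin)}
Selection mid = 31: {(31, 4, Quin)}
Set difference of the two operands is {(13, 37, Jo), (15, 21, Hal), (18, 19, Ned), (27, 21, Ola), (27, 40, Bo), (28, 40, Sam), (31, 25, Vic), (33, 23, Cal), (8, 16, Lee), (8, 26, Quin)}.
Projecting to mid, bid: {(13, 37), (15, 21), (18, 19), (27, 21), (27, 40), (28, 40), (31, 25), (33, 23), (8, 16), (8, 26)}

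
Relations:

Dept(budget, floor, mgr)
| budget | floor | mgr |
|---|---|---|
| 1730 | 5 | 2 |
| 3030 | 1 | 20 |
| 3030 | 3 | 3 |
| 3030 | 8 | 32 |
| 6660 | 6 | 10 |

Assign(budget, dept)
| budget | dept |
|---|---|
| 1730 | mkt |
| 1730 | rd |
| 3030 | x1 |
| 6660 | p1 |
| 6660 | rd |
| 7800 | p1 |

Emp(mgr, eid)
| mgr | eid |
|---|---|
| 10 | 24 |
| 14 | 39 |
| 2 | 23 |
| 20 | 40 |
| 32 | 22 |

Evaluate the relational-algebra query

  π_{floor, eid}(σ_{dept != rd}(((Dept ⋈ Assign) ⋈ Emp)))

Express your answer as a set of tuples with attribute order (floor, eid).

{(1, 40), (5, 23), (6, 24), (8, 22)}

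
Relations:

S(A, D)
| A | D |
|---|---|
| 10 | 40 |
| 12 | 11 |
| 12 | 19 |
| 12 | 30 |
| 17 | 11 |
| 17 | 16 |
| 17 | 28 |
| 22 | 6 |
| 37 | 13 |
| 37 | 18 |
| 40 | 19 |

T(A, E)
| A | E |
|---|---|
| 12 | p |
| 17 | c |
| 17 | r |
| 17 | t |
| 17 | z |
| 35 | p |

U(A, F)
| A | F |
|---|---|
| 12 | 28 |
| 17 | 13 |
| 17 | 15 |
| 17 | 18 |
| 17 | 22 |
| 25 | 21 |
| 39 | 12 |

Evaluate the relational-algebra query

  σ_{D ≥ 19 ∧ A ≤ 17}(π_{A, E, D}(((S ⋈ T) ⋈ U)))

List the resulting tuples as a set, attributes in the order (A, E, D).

{(12, p, 19), (12, p, 30), (17, c, 28), (17, r, 28), (17, t, 28), (17, z, 28)}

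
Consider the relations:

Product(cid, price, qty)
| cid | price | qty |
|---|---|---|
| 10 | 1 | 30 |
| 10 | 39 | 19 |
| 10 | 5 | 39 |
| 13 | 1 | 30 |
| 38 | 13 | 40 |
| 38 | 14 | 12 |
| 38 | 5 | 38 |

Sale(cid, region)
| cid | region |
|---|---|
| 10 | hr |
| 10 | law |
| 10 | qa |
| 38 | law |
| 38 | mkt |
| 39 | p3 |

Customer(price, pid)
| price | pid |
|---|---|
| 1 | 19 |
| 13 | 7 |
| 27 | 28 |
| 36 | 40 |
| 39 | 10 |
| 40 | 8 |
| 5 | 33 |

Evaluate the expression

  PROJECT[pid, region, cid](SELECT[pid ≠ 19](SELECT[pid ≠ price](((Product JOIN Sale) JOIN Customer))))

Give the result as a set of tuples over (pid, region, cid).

{(10, hr, 10), (10, law, 10), (10, qa, 10), (33, hr, 10), (33, law, 10), (33, law, 38), (33, mkt, 38), (33, qa, 10), (7, law, 38), (7, mkt, 38)}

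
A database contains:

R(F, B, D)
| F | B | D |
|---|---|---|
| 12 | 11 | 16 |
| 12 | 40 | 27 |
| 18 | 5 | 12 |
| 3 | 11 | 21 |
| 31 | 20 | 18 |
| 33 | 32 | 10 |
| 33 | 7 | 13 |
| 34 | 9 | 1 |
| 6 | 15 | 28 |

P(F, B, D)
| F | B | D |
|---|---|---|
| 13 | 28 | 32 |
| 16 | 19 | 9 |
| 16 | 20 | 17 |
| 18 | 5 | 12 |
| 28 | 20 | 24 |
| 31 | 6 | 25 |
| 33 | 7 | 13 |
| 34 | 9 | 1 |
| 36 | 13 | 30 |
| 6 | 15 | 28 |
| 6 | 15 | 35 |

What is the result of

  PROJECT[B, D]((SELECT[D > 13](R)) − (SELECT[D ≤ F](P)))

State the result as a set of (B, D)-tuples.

{(11, 16), (11, 21), (15, 28), (20, 18), (40, 27)}

Filtering on D > 13 leaves {(12, 11, 16), (12, 40, 27), (3, 11, 21), (31, 20, 18), (6, 15, 28)}.
Filtering on D ≤ F leaves {(16, 19, 9), (18, 5, 12), (28, 20, 24), (31, 6, 25), (33, 7, 13), (34, 9, 1), (36, 13, 30)}.
Difference: {(12, 11, 16), (12, 40, 27), (3, 11, 21), (31, 20, 18), (6, 15, 28)} with {(16, 19, 9), (18, 5, 12), (28, 20, 24), (31, 6, 25), (33, 7, 13), (34, 9, 1), (36, 13, 30)} → {(12, 11, 16), (12, 40, 27), (3, 11, 21), (31, 20, 18), (6, 15, 28)}
Projecting to B, D: {(11, 16), (11, 21), (15, 28), (20, 18), (40, 27)}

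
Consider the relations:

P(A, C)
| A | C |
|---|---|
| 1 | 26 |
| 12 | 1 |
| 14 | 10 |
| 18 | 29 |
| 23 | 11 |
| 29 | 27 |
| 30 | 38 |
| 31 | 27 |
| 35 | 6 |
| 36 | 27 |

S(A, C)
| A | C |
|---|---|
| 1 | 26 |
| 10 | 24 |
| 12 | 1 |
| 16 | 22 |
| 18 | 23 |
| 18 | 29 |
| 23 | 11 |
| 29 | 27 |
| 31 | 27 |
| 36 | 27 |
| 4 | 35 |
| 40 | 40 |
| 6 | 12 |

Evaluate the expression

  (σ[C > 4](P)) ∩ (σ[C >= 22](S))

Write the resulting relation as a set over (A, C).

{(1, 26), (18, 29), (29, 27), (31, 27), (36, 27)}

σ[C > 4]: keep tuples satisfying C > 4 → {(1, 26), (14, 10), (18, 29), (23, 11), (29, 27), (30, 38), (31, 27), (35, 6), (36, 27)}
σ[C >= 22]: keep tuples satisfying C >= 22 → {(1, 26), (10, 24), (16, 22), (18, 23), (18, 29), (29, 27), (31, 27), (36, 27), (4, 35), (40, 40)}
Intersection: {(1, 26), (14, 10), (18, 29), (23, 11), (29, 27), (30, 38), (31, 27), (35, 6), (36, 27)} with {(1, 26), (10, 24), (16, 22), (18, 23), (18, 29), (29, 27), (31, 27), (36, 27), (4, 35), (40, 40)} → {(1, 26), (18, 29), (29, 27), (31, 27), (36, 27)}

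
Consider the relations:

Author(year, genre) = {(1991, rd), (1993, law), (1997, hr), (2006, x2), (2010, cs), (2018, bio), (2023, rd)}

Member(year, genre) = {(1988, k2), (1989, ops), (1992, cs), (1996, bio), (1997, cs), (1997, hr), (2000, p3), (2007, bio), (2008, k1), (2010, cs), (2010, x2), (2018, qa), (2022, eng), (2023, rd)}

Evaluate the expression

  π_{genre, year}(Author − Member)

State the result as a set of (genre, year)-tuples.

Difference: {(1991, rd), (1993, law), (1997, hr), (2006, x2), (2010, cs), (2018, bio), (2023, rd)} with {(1988, k2), (1989, ops), (1992, cs), (1996, bio), (1997, cs), (1997, hr), (2000, p3), (2007, bio), (2008, k1), (2010, cs), (2010, x2), (2018, qa), (2022, eng), (2023, rd)} → {(1991, rd), (1993, law), (2006, x2), (2018, bio)}
Projecting to genre, year: {(bio, 2018), (law, 1993), (rd, 1991), (x2, 2006)}

{(bio, 2018), (law, 1993), (rd, 1991), (x2, 2006)}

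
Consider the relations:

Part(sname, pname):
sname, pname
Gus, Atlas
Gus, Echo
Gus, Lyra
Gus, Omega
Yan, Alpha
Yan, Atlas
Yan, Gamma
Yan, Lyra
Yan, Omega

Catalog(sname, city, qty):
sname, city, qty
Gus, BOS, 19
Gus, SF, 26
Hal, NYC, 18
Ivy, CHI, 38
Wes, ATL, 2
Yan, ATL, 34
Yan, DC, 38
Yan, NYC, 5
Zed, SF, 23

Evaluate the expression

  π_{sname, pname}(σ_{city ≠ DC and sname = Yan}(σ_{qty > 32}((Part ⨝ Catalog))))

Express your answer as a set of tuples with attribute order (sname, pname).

Part ⋈ Catalog (natural join on sname): {(Gus, Atlas, BOS, 19), (Gus, Atlas, SF, 26), (Gus, Echo, BOS, 19), (Gus, Echo, SF, 26), (Gus, Lyra, BOS, 19), (Gus, Lyra, SF, 26), (Gus, Omega, BOS, 19), (Gus, Omega, SF, 26), (Yan, Alpha, ATL, 34), (Yan, Alpha, DC, 38), (Yan, Alpha, NYC, 5), (Yan, Atlas, ATL, 34), (Yan, Atlas, DC, 38), (Yan, Atlas, NYC, 5), (Yan, Gamma, ATL, 34), (Yan, Gamma, DC, 38), (Yan, Gamma, NYC, 5), (Yan, Lyra, ATL, 34), (Yan, Lyra, DC, 38), (Yan, Lyra, NYC, 5), (Yan, Omega, ATL, 34), (Yan, Omega, DC, 38), (Yan, Omega, NYC, 5)}
Selection qty > 32: {(Yan, Alpha, ATL, 34), (Yan, Alpha, DC, 38), (Yan, Atlas, ATL, 34), (Yan, Atlas, DC, 38), (Yan, Gamma, ATL, 34), (Yan, Gamma, DC, 38), (Yan, Lyra, ATL, 34), (Yan, Lyra, DC, 38), (Yan, Omega, ATL, 34), (Yan, Omega, DC, 38)}
Selection city ≠ DC and sname = Yan: {(Yan, Alpha, ATL, 34), (Yan, Atlas, ATL, 34), (Yan, Gamma, ATL, 34), (Yan, Lyra, ATL, 34), (Yan, Omega, ATL, 34)}
Projecting to sname, pname: {(Yan, Alpha), (Yan, Atlas), (Yan, Gamma), (Yan, Lyra), (Yan, Omega)}

{(Yan, Alpha), (Yan, Atlas), (Yan, Gamma), (Yan, Lyra), (Yan, Omega)}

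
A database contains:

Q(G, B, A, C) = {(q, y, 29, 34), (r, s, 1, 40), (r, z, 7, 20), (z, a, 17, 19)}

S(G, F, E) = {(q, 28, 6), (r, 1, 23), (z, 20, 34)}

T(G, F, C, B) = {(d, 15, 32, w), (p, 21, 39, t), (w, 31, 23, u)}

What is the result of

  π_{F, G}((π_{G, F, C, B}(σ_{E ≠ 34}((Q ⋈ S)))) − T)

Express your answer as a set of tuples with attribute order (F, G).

{(1, r), (28, q)}

Q ⋈ S (natural join on G): {(q, y, 29, 34, 28, 6), (r, s, 1, 40, 1, 23), (r, z, 7, 20, 1, 23), (z, a, 17, 19, 20, 34)}
Filtering on E ≠ 34 leaves {(q, y, 29, 34, 28, 6), (r, s, 1, 40, 1, 23), (r, z, 7, 20, 1, 23)}.
π_{G, F, C, B} gives {(q, 28, 34, y), (r, 1, 20, z), (r, 1, 40, s)}.
Taking the difference: {(q, 28, 34, y), (r, 1, 20, z), (r, 1, 40, s)}
π_{F, G} gives {(1, r), (28, q)} (1 duplicate(s) eliminated).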